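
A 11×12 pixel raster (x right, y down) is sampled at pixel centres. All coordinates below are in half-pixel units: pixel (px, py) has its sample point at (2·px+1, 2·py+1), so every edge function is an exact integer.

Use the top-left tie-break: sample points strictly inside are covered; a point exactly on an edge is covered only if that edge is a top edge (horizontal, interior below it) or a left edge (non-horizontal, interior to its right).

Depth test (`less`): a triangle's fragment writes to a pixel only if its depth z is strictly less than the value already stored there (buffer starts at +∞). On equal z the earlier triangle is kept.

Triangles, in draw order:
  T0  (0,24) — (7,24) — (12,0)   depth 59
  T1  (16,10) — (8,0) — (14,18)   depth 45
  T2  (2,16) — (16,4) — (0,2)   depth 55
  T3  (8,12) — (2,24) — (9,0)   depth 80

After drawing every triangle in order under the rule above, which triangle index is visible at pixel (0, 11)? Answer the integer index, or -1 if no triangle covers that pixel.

T0:
  2·area = 168  (B↔C swapped to make it positive)
  edge (0, 24)→(12, 0): d=(12,-24) top-left  bias=+0
  edge (12, 0)→(7, 24): d=(-5,24) right/bottom  bias=-1
  edge (7, 24)→(0, 24): d=(-7,0) right/bottom  bias=-1
    (5,1)@(11, 3): e=[12,9,147] → #
    (6,1)@(13, 3): e=[60,-39,147] → ·
    (5,2)@(11, 5): e=[36,-1,133] → ·
    (4,3)@(9, 7): e=[12,37,119] → #
    (5,3)@(11, 7): e=[60,-11,119] → ·
    (4,4)@(9, 9): e=[36,27,105] → #
    (5,4)@(11, 9): e=[84,-21,105] → ·
    (3,5)@(7, 11): e=[12,65,91] → #
    (5,5)@(11, 11): e=[108,-31,91] → ·
    (3,6)@(7, 13): e=[36,55,77] → #
    (5,6)@(11, 13): e=[132,-41,77] → ·
    (2,7)@(5, 15): e=[12,93,63] → #
  covered (21 px):
    · · · · · · · · · · ·
    · · · · · # · · · · ·
    · · · · · · · · · · ·
    · · · · # · · · · · ·
    · · · · # · · · · · ·
    · · · # # · · · · · ·
    · · · # # · · · · · ·
    · · # # · · · · · · ·
    · · # # · · · · · · ·
    · # # # · · · · · · ·
    · # # # · · · · · · ·
    # # # # · · · · · · ·
T1:
  2·area = 84  (B↔C swapped to make it positive)
  edge (16, 10)→(14, 18): d=(-2,8) right/bottom  bias=-1
  edge (14, 18)→(8, 0): d=(-6,-18) top-left  bias=+0
  edge (8, 0)→(16, 10): d=(8,10) right/bottom  bias=-1
    (4,1)@(9, 3): e=[70,0,14] → #  [on edge]
    (5,1)@(11, 3): e=[54,36,-6] → ·
    (4,2)@(9, 5): e=[66,-12,30] → ·
    (5,2)@(11, 5): e=[50,24,10] → #
    (6,2)@(13, 5): e=[34,60,-10] → ·
    (5,3)@(11, 7): e=[46,12,26] → #
    (6,3)@(13, 7): e=[30,48,6] → #
    (7,3)@(15, 7): e=[14,84,-14] → ·
    (5,4)@(11, 9): e=[42,0,42] → #  [on edge]
    (7,4)@(15, 9): e=[10,72,2] → #
    (8,4)@(17, 9): e=[-6,108,-18] → ·
    (5,5)@(11, 11): e=[38,-12,58] → ·
    (6,7)@(13, 15): e=[14,0,70] → #  [on edge]
    (7,10)@(15, 21): e=[-14,0,98] → ·  [on edge]
  covered (12 px):
    · · · · · · · · · · ·
    · · · · # · · · · · ·
    · · · · · # · · · · ·
    · · · · · # # · · · ·
    · · · · · # # # · · ·
    · · · · · · # # · · ·
    · · · · · · # # · · ·
    · · · · · · # · · · ·
    · · · · · · · · · · ·
    · · · · · · · · · · ·
    · · · · · · · · · · ·
    · · · · · · · · · · ·
T2:
  2·area = 220  (B↔C swapped to make it positive)
  edge (2, 16)→(0, 2): d=(-2,-14) top-left  bias=+0
  edge (0, 2)→(16, 4): d=(16,2) right/bottom  bias=-1
  edge (16, 4)→(2, 16): d=(-14,12) right/bottom  bias=-1
    (0,1)@(1, 3): e=[12,14,194] → #
    (1,1)@(3, 3): e=[40,10,170] → #
    (2,1)@(5, 3): e=[68,6,146] → #
    (3,1)@(7, 3): e=[96,2,122] → #
    (4,1)@(9, 3): e=[124,-2,98] → ·
    (0,2)@(1, 5): e=[8,46,166] → #
    (4,2)@(9, 5): e=[120,30,70] → #
    (5,2)@(11, 5): e=[148,26,46] → #
    (6,2)@(13, 5): e=[176,22,22] → #
    (7,2)@(15, 5): e=[204,18,-2] → ·
    (0,3)@(1, 7): e=[4,78,138] → #
    (6,3)@(13, 7): e=[172,54,-6] → ·
    (0,4)@(1, 9): e=[0,110,110] → #  [on edge]
    (1,11)@(3, 23): e=[0,330,-110] → ·  [on edge]
  covered (28 px):
    · · · · · · · · · · ·
    # # # # · · · · · · ·
    # # # # # # # · · · ·
    # # # # # # · · · · ·
    # # # # # · · · · · ·
    · # # # · · · · · · ·
    · # # · · · · · · · ·
    · # · · · · · · · · ·
    · · · · · · · · · · ·
    · · · · · · · · · · ·
    · · · · · · · · · · ·
    · · · · · · · · · · ·
T3:
  2·area = 60
  edge (8, 12)→(2, 24): d=(-6,12) right/bottom  bias=-1
  edge (2, 24)→(9, 0): d=(7,-24) top-left  bias=+0
  edge (9, 0)→(8, 12): d=(-1,12) right/bottom  bias=-1
    (3,3)@(7, 7): e=[42,1,17] → #
    (4,3)@(9, 7): e=[18,49,-7] → ·
    (3,4)@(7, 9): e=[30,15,15] → #
    (4,4)@(9, 9): e=[6,63,-9] → ·
    (3,5)@(7, 11): e=[18,29,13] → #
    (4,5)@(9, 11): e=[-6,77,-11] → ·
    (3,6)@(7, 13): e=[6,43,11] → #
    (4,6)@(9, 13): e=[-18,91,-13] → ·
    (2,7)@(5, 15): e=[18,9,33] → #
    (3,7)@(7, 15): e=[-6,57,9] → ·
    (2,8)@(5, 17): e=[6,23,31] → #
    (3,8)@(7, 17): e=[-18,71,7] → ·
  covered (7 px):
    · · · · · · · · · · ·
    · · · · · · · · · · ·
    · · · · · · · · · · ·
    · · · # · · · · · · ·
    · · · # · · · · · · ·
    · · · # · · · · · · ·
    · · · # · · · · · · ·
    · · # · · · · · · · ·
    · · # · · · · · · · ·
    · · · · · · · · · · ·
    · # · · · · · · · · ·
    · · · · · · · · · · ·

Z-buffer (winner per pixel, '.' = empty):
  . . . . . . . . . . .
  2 2 2 2 1 0 . . . . .
  2 2 2 2 2 1 2 . . . .
  2 2 2 2 2 1 1 . . . .
  2 2 2 2 2 1 1 1 . . .
  . 2 2 2 0 . 1 1 . . .
  . 2 2 0 0 . 1 1 . . .
  . 2 0 0 . . 1 . . . .
  . . 0 0 . . . . . . .
  . 0 0 0 . . . . . . .
  . 0 0 0 . . . . . . .
  0 0 0 0 . . . . . . .

Answer: 0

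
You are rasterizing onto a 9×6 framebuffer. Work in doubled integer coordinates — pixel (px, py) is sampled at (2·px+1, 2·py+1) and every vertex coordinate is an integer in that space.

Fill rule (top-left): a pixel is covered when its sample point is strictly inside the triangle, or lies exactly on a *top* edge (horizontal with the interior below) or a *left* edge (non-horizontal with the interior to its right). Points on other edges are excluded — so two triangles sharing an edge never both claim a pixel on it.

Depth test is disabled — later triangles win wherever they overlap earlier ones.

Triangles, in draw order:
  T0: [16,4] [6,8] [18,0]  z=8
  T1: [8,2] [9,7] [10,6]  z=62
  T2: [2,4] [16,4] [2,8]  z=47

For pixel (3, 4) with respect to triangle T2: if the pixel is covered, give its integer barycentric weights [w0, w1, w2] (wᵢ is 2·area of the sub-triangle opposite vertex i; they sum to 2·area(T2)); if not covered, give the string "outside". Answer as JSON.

T0:
  2·area = 32
  edge (16, 4)→(6, 8): d=(-10,4) right/bottom  bias=-1
  edge (6, 8)→(18, 0): d=(12,-8) top-left  bias=+0
  edge (18, 0)→(16, 4): d=(-2,4) right/bottom  bias=-1
    (8,0)@(17, 1): e=[26,4,2] → #
    (7,1)@(15, 3): e=[14,12,6] → #
    (8,1)@(17, 3): e=[6,28,-2] → ·
    (5,2)@(11, 5): e=[10,4,18] → #
    (6,2)@(13, 5): e=[2,20,10] → #
    (7,2)@(15, 5): e=[-6,36,2] → ·
    (5,3)@(11, 7): e=[-10,28,14] → ·
    (6,3)@(13, 7): e=[-18,44,6] → ·
  covered (4 px):
    · · · · · · · · #
    · · · · · · · # ·
    · · · · · # # · ·
    · · · · · · · · ·
    · · · · · · · · ·
    · · · · · · · · ·
T1:
  2·area = 6  (B↔C swapped to make it positive)
  edge (8, 2)→(10, 6): d=(2,4) right/bottom  bias=-1
  edge (10, 6)→(9, 7): d=(-1,1) right/bottom  bias=-1
  edge (9, 7)→(8, 2): d=(-1,-5) top-left  bias=+0
    (7,0)@(15, 1): e=[-30,0,36] → ·  [on edge]
    (6,1)@(13, 3): e=[-18,0,24] → ·  [on edge]
    (4,2)@(9, 5): e=[2,2,2] → #
    (5,2)@(11, 5): e=[-6,0,12] → ·  [on edge]
    (4,3)@(9, 7): e=[6,0,0] → ·  [on edge]
    (3,4)@(7, 9): e=[18,0,-12] → ·  [on edge]
    (2,5)@(5, 11): e=[30,0,-24] → ·  [on edge]
  covered (1 px):
    · · · · · · · · ·
    · · · · · · · · ·
    · · · · # · · · ·
    · · · · · · · · ·
    · · · · · · · · ·
    · · · · · · · · ·
T2:
  2·area = 56
  edge (2, 4)→(16, 4): d=(14,0) top-left  bias=+0
  edge (16, 4)→(2, 8): d=(-14,4) right/bottom  bias=-1
  edge (2, 8)→(2, 4): d=(0,-4) top-left  bias=+0
    (1,2)@(3, 5): e=[14,38,4] → #
    (2,2)@(5, 5): e=[14,30,12] → #
    (3,2)@(7, 5): e=[14,22,20] → #
    (4,2)@(9, 5): e=[14,14,28] → #
    (5,2)@(11, 5): e=[14,6,36] → #
    (6,2)@(13, 5): e=[14,-2,44] → ·
    (1,3)@(3, 7): e=[42,10,4] → #
    (3,3)@(7, 7): e=[42,-6,20] → ·
    (4,3)@(9, 7): e=[42,-14,28] → ·
    (5,3)@(11, 7): e=[42,-22,36] → ·
    (1,4)@(3, 9): e=[70,-18,4] → ·
    (2,4)@(5, 9): e=[70,-26,12] → ·
  covered (7 px):
    · · · · · · · · ·
    · · · · · · · · ·
    · # # # # # · · ·
    · # # · · · · · ·
    · · · · · · · · ·
    · · · · · · · · ·

Answer: "outside"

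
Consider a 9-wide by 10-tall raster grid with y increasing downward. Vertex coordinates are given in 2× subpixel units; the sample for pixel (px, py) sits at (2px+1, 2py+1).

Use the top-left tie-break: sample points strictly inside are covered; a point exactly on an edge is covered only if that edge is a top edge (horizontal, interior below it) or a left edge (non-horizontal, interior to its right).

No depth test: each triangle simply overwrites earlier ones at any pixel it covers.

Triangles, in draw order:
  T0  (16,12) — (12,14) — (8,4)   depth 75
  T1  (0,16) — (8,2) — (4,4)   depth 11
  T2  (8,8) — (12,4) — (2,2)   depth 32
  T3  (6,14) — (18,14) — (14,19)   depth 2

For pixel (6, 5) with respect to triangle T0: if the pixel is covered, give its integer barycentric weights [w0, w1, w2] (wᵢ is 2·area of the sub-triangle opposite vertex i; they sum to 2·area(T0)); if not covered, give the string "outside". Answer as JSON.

T0:
  2·area = 48
  edge (16, 12)→(12, 14): d=(-4,2) right/bottom  bias=-1
  edge (12, 14)→(8, 4): d=(-4,-10) top-left  bias=+0
  edge (8, 4)→(16, 12): d=(8,8) right/bottom  bias=-1
    (2,0)@(5, 1): e=[66,-18,0] → .  [on edge]
    (3,1)@(7, 3): e=[54,-6,0] → .  [on edge]
    (4,2)@(9, 5): e=[42,6,0] → .  [on edge]
    (5,3)@(11, 7): e=[30,18,0] → .  [on edge]
    (5,4)@(11, 9): e=[22,10,16] → X
    (6,4)@(13, 9): e=[18,30,0] → .  [on edge]
    (5,5)@(11, 11): e=[14,2,32] → X
    (6,5)@(13, 11): e=[10,22,16] → X
    (7,5)@(15, 11): e=[6,42,0] → .  [on edge]
    (5,6)@(11, 13): e=[6,-6,48] → .
    (6,6)@(13, 13): e=[2,14,32] → X
    (7,6)@(15, 13): e=[-2,34,16] → .
    (8,6)@(17, 13): e=[-6,54,0] → .  [on edge]
  covered (4 px):
    . . . . . . . . .
    . . . . . . . . .
    . . . . . . . . .
    . . . . . . . . .
    . . . . . X . . .
    . . . . . X X . .
    . . . . . . X . .
    . . . . . . . . .
    . . . . . . . . .
    . . . . . . . . .
T1:
  2·area = 40  (B↔C swapped to make it positive)
  edge (0, 16)→(4, 4): d=(4,-12) top-left  bias=+0
  edge (4, 4)→(8, 2): d=(4,-2) top-left  bias=+0
  edge (8, 2)→(0, 16): d=(-8,14) right/bottom  bias=-1
    (2,0)@(5, 1): e=[0,-10,50] → .  [on edge]
    (3,1)@(7, 3): e=[32,2,6] → X
    (4,1)@(9, 3): e=[56,6,-22] → .
    (2,2)@(5, 5): e=[16,6,18] → X
    (3,2)@(7, 5): e=[40,10,-10] → .
    (1,3)@(3, 7): e=[0,10,30] → X  [on edge]
    (3,3)@(7, 7): e=[48,18,-26] → .
    (1,4)@(3, 9): e=[8,18,14] → X
    (2,4)@(5, 9): e=[32,22,-14] → .
    (1,5)@(3, 11): e=[16,26,-2] → .
    (0,6)@(1, 13): e=[0,30,10] → X  [on edge]
    (1,6)@(3, 13): e=[24,34,-18] → .
  covered (6 px):
    . . . . . . . . .
    . . . X . . . . .
    . . X . . . . . .
    . X X . . . . . .
    . X . . . . . . .
    . . . . . . . . .
    X . . . . . . . .
    . . . . . . . . .
    . . . . . . . . .
    . . . . . . . . .
T2:
  2·area = 48  (B↔C swapped to make it positive)
  edge (8, 8)→(2, 2): d=(-6,-6) top-left  bias=+0
  edge (2, 2)→(12, 4): d=(10,2) right/bottom  bias=-1
  edge (12, 4)→(8, 8): d=(-4,4) right/bottom  bias=-1
    (0,0)@(1, 1): e=[0,-8,56] → .  [on edge]
    (7,0)@(15, 1): e=[84,-36,0] → .  [on edge]
    (1,1)@(3, 3): e=[0,8,40] → X  [on edge]
    (2,1)@(5, 3): e=[12,4,32] → X
    (3,1)@(7, 3): e=[24,0,24] → .  [on edge]
    (6,1)@(13, 3): e=[60,-12,0] → .  [on edge]
    (1,2)@(3, 5): e=[-12,28,32] → .
    (2,2)@(5, 5): e=[0,24,24] → X  [on edge]
    (3,2)@(7, 5): e=[12,20,16] → X
    (4,2)@(9, 5): e=[24,16,8] → X
    (5,2)@(11, 5): e=[36,12,0] → .  [on edge]
    (8,2)@(17, 5): e=[72,0,-24] → .  [on edge]
    (3,3)@(7, 7): e=[0,40,8] → X  [on edge]
    (4,3)@(9, 7): e=[12,36,0] → .  [on edge]
    (3,4)@(7, 9): e=[-12,60,0] → .  [on edge]
    (4,4)@(9, 9): e=[0,56,-8] → .  [on edge]
    (2,5)@(5, 11): e=[-36,84,0] → .  [on edge]
    (5,5)@(11, 11): e=[0,72,-24] → .  [on edge]
    (1,6)@(3, 13): e=[-60,108,0] → .  [on edge]
    (6,6)@(13, 13): e=[0,88,-40] → .  [on edge]
    (0,7)@(1, 15): e=[-84,132,0] → .  [on edge]
    (7,7)@(15, 15): e=[0,104,-56] → .  [on edge]
    (8,8)@(17, 17): e=[0,120,-72] → .  [on edge]
  covered (6 px):
    . . . . . . . . .
    . X X . . . . . .
    . . X X X . . . .
    . . . X . . . . .
    . . . . . . . . .
    . . . . . . . . .
    . . . . . . . . .
    . . . . . . . . .
    . . . . . . . . .
    . . . . . . . . .
T3:
  2·area = 60
  edge (6, 14)→(18, 14): d=(12,0) top-left  bias=+0
  edge (18, 14)→(14, 19): d=(-4,5) right/bottom  bias=-1
  edge (14, 19)→(6, 14): d=(-8,-5) top-left  bias=+0
    (4,7)@(9, 15): e=[12,41,7] → X
    (5,7)@(11, 15): e=[12,31,17] → X
    (6,7)@(13, 15): e=[12,21,27] → X
    (7,7)@(15, 15): e=[12,11,37] → X
    (8,7)@(17, 15): e=[12,1,47] → X
    (4,8)@(9, 17): e=[36,33,-9] → .
    (5,8)@(11, 17): e=[36,23,1] → X
    (8,8)@(17, 17): e=[36,-7,31] → .
    (5,9)@(11, 19): e=[60,15,-15] → .
    (6,9)@(13, 19): e=[60,5,-5] → .
    (7,9)@(15, 19): e=[60,-5,5] → .
  covered (8 px):
    . . . . . . . . .
    . . . . . . . . .
    . . . . . . . . .
    . . . . . . . . .
    . . . . . . . . .
    . . . . . . . . .
    . . . . . . . . .
    . . . . X X X X X
    . . . . . X X X .
    . . . . . . . . .

Result: [22,16,10]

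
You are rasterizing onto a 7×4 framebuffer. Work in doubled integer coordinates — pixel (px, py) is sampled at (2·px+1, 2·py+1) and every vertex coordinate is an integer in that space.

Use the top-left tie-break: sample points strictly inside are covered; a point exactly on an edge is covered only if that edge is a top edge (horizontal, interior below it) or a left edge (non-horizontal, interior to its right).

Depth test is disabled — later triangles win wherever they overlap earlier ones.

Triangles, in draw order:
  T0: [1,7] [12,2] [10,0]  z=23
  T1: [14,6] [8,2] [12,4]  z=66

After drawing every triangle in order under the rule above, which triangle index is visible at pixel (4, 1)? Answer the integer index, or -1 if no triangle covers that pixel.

T0:
  2·area = 32  (B↔C swapped to make it positive)
  edge (1, 7)→(10, 0): d=(9,-7) top-left  bias=+0
  edge (10, 0)→(12, 2): d=(2,2) right/bottom  bias=-1
  edge (12, 2)→(1, 7): d=(-11,5) right/bottom  bias=-1
    (4,0)@(9, 1): e=[2,4,26] → #
    (5,0)@(11, 1): e=[16,0,16] → ·  [on edge]
    (3,1)@(7, 3): e=[6,12,14] → #
    (5,1)@(11, 3): e=[34,4,-6] → ·
    (6,1)@(13, 3): e=[48,0,-16] → ·  [on edge]
    (2,2)@(5, 5): e=[10,20,2] → #
    (3,2)@(7, 5): e=[24,16,-8] → ·
    (4,2)@(9, 5): e=[38,12,-18] → ·
    (0,3)@(1, 7): e=[0,32,0] → ·  [on edge]
    (2,3)@(5, 7): e=[28,24,-20] → ·
  covered (4 px):
    · · · · # · ·
    · · · # # · ·
    · · # · · · ·
    · · · · · · ·
T1:
  2·area = 4
  edge (14, 6)→(8, 2): d=(-6,-4) top-left  bias=+0
  edge (8, 2)→(12, 4): d=(4,2) right/bottom  bias=-1
  edge (12, 4)→(14, 6): d=(2,2) right/bottom  bias=-1
    (4,0)@(9, 1): e=[10,-6,0] → ·  [on edge]
    (5,1)@(11, 3): e=[6,-2,0] → ·  [on edge]
    (6,2)@(13, 5): e=[2,2,0] → ·  [on edge]
  covered (0 px):
    · · · · · · ·
    · · · · · · ·
    · · · · · · ·
    · · · · · · ·

Z-buffer (winner per pixel, '.' = empty):
  . . . . 0 . .
  . . . 0 0 . .
  . . 0 . . . .
  . . . . . . .

Final: 0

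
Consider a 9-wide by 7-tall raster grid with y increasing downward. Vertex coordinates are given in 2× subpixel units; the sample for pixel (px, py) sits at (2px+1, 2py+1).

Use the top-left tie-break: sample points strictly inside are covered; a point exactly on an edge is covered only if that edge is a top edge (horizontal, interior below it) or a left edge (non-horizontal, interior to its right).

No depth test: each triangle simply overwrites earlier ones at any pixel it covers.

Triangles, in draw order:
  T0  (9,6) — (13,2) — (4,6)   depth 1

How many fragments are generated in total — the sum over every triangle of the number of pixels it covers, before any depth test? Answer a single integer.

T0:
  2·area = 20  (B↔C swapped to make it positive)
  edge (9, 6)→(4, 6): d=(-5,0) right/bottom  bias=-1
  edge (4, 6)→(13, 2): d=(9,-4) top-left  bias=+0
  edge (13, 2)→(9, 6): d=(-4,4) right/bottom  bias=-1
    (5,1)@(11, 3): e=[15,1,4] → █
    (6,1)@(13, 3): e=[15,9,-4] → ·
    (3,2)@(7, 5): e=[5,3,12] → █
    (4,2)@(9, 5): e=[5,11,4] → █
    (5,2)@(11, 5): e=[5,19,-4] → ·
    (3,3)@(7, 7): e=[-5,21,4] → ·
    (4,3)@(9, 7): e=[-5,29,-4] → ·
  covered (3 px):
    · · · · · · · · ·
    · · · · · █ · · ·
    · · · █ █ · · · ·
    · · · · · · · · ·
    · · · · · · · · ·
    · · · · · · · · ·
    · · · · · · · · ·

Final: 3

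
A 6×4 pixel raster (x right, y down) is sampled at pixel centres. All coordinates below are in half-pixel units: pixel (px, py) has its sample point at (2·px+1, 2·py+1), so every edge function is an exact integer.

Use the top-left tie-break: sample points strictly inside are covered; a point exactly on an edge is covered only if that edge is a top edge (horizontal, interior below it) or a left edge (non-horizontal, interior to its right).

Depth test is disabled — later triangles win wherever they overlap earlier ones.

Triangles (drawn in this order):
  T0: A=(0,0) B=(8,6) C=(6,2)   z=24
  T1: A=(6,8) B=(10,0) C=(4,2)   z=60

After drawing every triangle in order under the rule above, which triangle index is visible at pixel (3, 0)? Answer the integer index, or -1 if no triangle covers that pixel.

T0:
  2·area = 20  (B↔C swapped to make it positive)
  edge (0, 0)→(6, 2): d=(6,2) right/bottom  bias=-1
  edge (6, 2)→(8, 6): d=(2,4) right/bottom  bias=-1
  edge (8, 6)→(0, 0): d=(-8,-6) top-left  bias=+0
    (1,0)@(3, 1): e=[0,10,10] → .  [on edge]
    (2,1)@(5, 3): e=[8,6,6] → X
    (3,1)@(7, 3): e=[4,-2,18] → .
    (4,1)@(9, 3): e=[0,-10,30] → .  [on edge]
    (2,2)@(5, 5): e=[20,10,-10] → .
    (3,2)@(7, 5): e=[16,2,2] → X
    (4,2)@(9, 5): e=[12,-6,14] → .
    (3,3)@(7, 7): e=[28,6,-14] → .
  covered (2 px):
    . . . . . .
    . . X . . .
    . . . X . .
    . . . . . .
T1:
  2·area = 40  (B↔C swapped to make it positive)
  edge (6, 8)→(4, 2): d=(-2,-6) top-left  bias=+0
  edge (4, 2)→(10, 0): d=(6,-2) top-left  bias=+0
  edge (10, 0)→(6, 8): d=(-4,8) right/bottom  bias=-1
    (3,0)@(7, 1): e=[20,0,20] → X  [on edge]
    (4,0)@(9, 1): e=[32,4,4] → X
    (5,0)@(11, 1): e=[44,8,-12] → .
    (0,1)@(1, 3): e=[-20,0,60] → .  [on edge]
    (2,1)@(5, 3): e=[4,8,28] → X
    (4,1)@(9, 3): e=[28,16,-4] → .
    (2,2)@(5, 5): e=[0,20,20] → X  [on edge]
    (4,2)@(9, 5): e=[24,28,-12] → .
    (2,3)@(5, 7): e=[-4,32,12] → .
    (3,3)@(7, 7): e=[8,36,-4] → .
  covered (6 px):
    . . . X X .
    . . X X . .
    . . X X . .
    . . . . . .

Z-buffer (winner per pixel, '.' = empty):
  . . . 1 1 .
  . . 1 1 . .
  . . 1 1 . .
  . . . . . .

Answer: 1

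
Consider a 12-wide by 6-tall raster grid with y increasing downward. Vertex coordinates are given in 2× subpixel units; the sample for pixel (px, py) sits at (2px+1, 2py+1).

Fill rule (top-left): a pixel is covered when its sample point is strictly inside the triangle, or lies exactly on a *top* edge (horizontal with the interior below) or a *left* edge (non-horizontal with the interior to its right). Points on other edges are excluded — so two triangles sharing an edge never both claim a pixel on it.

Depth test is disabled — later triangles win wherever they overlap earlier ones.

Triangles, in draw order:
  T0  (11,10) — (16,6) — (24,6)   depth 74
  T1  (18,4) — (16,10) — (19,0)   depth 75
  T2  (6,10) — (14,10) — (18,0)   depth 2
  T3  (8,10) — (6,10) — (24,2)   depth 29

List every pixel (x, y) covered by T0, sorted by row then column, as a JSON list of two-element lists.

T0:
  2·area = 32
  edge (11, 10)→(16, 6): d=(5,-4) top-left  bias=+0
  edge (16, 6)→(24, 6): d=(8,0) top-left  bias=+0
  edge (24, 6)→(11, 10): d=(-13,4) right/bottom  bias=-1
    (7,3)@(15, 7): e=[1,8,23] → █
    (8,3)@(17, 7): e=[9,8,15] → █
    (9,3)@(19, 7): e=[17,8,7] → █
    (10,3)@(21, 7): e=[25,8,-1] → ·
    (6,4)@(13, 9): e=[3,24,5] → █
    (7,4)@(15, 9): e=[11,24,-3] → ·
    (8,4)@(17, 9): e=[19,24,-11] → ·
    (9,4)@(19, 9): e=[27,24,-19] → ·
    (6,5)@(13, 11): e=[13,40,-21] → ·
  covered (4 px):
    · · · · · · · · · · · ·
    · · · · · · · · · · · ·
    · · · · · · · · · · · ·
    · · · · · · · █ █ █ · ·
    · · · · · · █ · · · · ·
    · · · · · · · · · · · ·
T1:
  2·area = 2
  edge (18, 4)→(16, 10): d=(-2,6) right/bottom  bias=-1
  edge (16, 10)→(19, 0): d=(3,-10) top-left  bias=+0
  edge (19, 0)→(18, 4): d=(-1,4) right/bottom  bias=-1
    (9,0)@(19, 1): e=[0,3,-1] → ·  [on edge]
    (8,3)@(17, 7): e=[0,1,1] → ·  [on edge]
  covered (0 px):
    · · · · · · · · · · · ·
    · · · · · · · · · · · ·
    · · · · · · · · · · · ·
    · · · · · · · · · · · ·
    · · · · · · · · · · · ·
    · · · · · · · · · · · ·
T2:
  2·area = 80  (B↔C swapped to make it positive)
  edge (6, 10)→(18, 0): d=(12,-10) top-left  bias=+0
  edge (18, 0)→(14, 10): d=(-4,10) right/bottom  bias=-1
  edge (14, 10)→(6, 10): d=(-8,0) right/bottom  bias=-1
    (8,0)@(17, 1): e=[2,6,72] → █
    (9,0)@(19, 1): e=[22,-14,72] → ·
    (7,1)@(15, 3): e=[6,18,56] → █
    (8,1)@(17, 3): e=[26,-2,56] → ·
    (6,2)@(13, 5): e=[10,30,40] → █
    (8,2)@(17, 5): e=[50,-10,40] → ·
    (5,3)@(11, 7): e=[14,42,24] → █
    (8,3)@(17, 7): e=[74,-18,24] → ·
    (4,4)@(9, 9): e=[18,54,8] → █
    (7,4)@(15, 9): e=[78,-6,8] → ·
    (4,5)@(9, 11): e=[42,46,-8] → ·
    (5,5)@(11, 11): e=[62,26,-8] → ·
  covered (10 px):
    · · · · · · · · █ · · ·
    · · · · · · · █ · · · ·
    · · · · · · █ █ · · · ·
    · · · · · █ █ █ · · · ·
    · · · · █ █ █ · · · · ·
    · · · · · · · · · · · ·
T3:
  2·area = 16
  edge (8, 10)→(6, 10): d=(-2,0) right/bottom  bias=-1
  edge (6, 10)→(24, 2): d=(18,-8) top-left  bias=+0
  edge (24, 2)→(8, 10): d=(-16,8) right/bottom  bias=-1
    (6,3)@(13, 7): e=[6,2,8] → █
    (7,3)@(15, 7): e=[6,18,-8] → ·
    (4,4)@(9, 9): e=[2,6,8] → █
    (5,4)@(11, 9): e=[2,22,-8] → ·
    (6,4)@(13, 9): e=[2,38,-24] → ·
    (4,5)@(9, 11): e=[-2,42,-24] → ·
  covered (2 px):
    · · · · · · · · · · · ·
    · · · · · · · · · · · ·
    · · · · · · · · · · · ·
    · · · · · · █ · · · · ·
    · · · · █ · · · · · · ·
    · · · · · · · · · · · ·

Answer: [[7,3],[8,3],[9,3],[6,4]]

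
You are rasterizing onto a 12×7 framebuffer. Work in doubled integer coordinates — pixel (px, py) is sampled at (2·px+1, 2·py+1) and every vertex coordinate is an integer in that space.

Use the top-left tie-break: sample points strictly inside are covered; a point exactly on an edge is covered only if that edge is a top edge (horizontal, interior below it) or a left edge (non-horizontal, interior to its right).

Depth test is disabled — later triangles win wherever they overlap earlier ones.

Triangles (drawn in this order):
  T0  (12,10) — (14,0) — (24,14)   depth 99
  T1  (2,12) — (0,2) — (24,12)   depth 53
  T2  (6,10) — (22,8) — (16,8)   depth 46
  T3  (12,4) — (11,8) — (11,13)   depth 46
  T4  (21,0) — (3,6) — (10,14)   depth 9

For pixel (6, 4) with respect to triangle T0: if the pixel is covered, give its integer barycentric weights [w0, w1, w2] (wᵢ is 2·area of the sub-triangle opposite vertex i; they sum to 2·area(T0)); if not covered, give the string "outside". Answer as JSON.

T0:
  2·area = 128
  edge (12, 10)→(14, 0): d=(2,-10) top-left  bias=+0
  edge (14, 0)→(24, 14): d=(10,14) right/bottom  bias=-1
  edge (24, 14)→(12, 10): d=(-12,-4) top-left  bias=+0
    (7,1)@(15, 3): e=[16,16,96] → █
    (8,1)@(17, 3): e=[36,-12,104] → ·
    (6,2)@(13, 5): e=[0,64,64] → █  [on edge]
    (8,2)@(17, 5): e=[40,8,80] → █
    (9,2)@(19, 5): e=[60,-20,88] → ·
    (1,3)@(3, 7): e=[-96,224,0] → ·  [on edge]
    (6,3)@(13, 7): e=[4,84,40] → █
    (9,3)@(19, 7): e=[64,0,64] → ·  [on edge]
    (4,4)@(9, 9): e=[-32,160,0] → ·  [on edge]
    (6,4)@(13, 9): e=[8,104,16] → █
    (9,4)@(19, 9): e=[68,20,40] → █
    (10,4)@(21, 9): e=[88,-8,48] → ·
    (7,5)@(15, 11): e=[32,96,0] → █  [on edge]
    (10,6)@(21, 13): e=[96,32,0] → █  [on edge]
  covered (17 px):
    · · · · · · · · · · · ·
    · · · · · · · █ · · · ·
    · · · · · · █ █ █ · · ·
    · · · · · · █ █ █ · · ·
    · · · · · · █ █ █ █ · ·
    · · · · · · · █ █ █ █ ·
    · · · · · · · · · · █ █
T1:
  2·area = 220
  edge (2, 12)→(0, 2): d=(-2,-10) top-left  bias=+0
  edge (0, 2)→(24, 12): d=(24,10) right/bottom  bias=-1
  edge (24, 12)→(2, 12): d=(-22,0) right/bottom  bias=-1
    (0,1)@(1, 3): e=[8,14,198] → █
    (1,1)@(3, 3): e=[28,-6,198] → ·
    (0,2)@(1, 5): e=[4,62,154] → █
    (1,2)@(3, 5): e=[24,42,154] → █
    (2,2)@(5, 5): e=[44,22,154] → █
    (3,2)@(7, 5): e=[64,2,154] → █
    (4,2)@(9, 5): e=[84,-18,154] → ·
    (0,3)@(1, 7): e=[0,110,110] → █  [on edge]
    (4,3)@(9, 7): e=[80,30,110] → █
    (5,3)@(11, 7): e=[100,10,110] → █
    (6,3)@(13, 7): e=[120,-10,110] → ·
    (0,4)@(1, 9): e=[-4,158,66] → ·
  covered (28 px):
    · · · · · · · · · · · ·
    █ · · · · · · · · · · ·
    █ █ █ █ · · · · · · · ·
    █ █ █ █ █ █ · · · · · ·
    · █ █ █ █ █ █ █ · · · ·
    · █ █ █ █ █ █ █ █ █ █ ·
    · · · · · · · · · · · ·
T2:
  2·area = 12  (B↔C swapped to make it positive)
  edge (6, 10)→(16, 8): d=(10,-2) top-left  bias=+0
  edge (16, 8)→(22, 8): d=(6,0) top-left  bias=+0
  edge (22, 8)→(6, 10): d=(-16,2) right/bottom  bias=-1
    (10,3)@(21, 7): e=[0,-6,18] → ·  [on edge]
    (5,4)@(11, 9): e=[0,6,6] → █  [on edge]
    (6,4)@(13, 9): e=[4,6,2] → █
    (7,4)@(15, 9): e=[8,6,-2] → ·
    (0,5)@(1, 11): e=[0,18,-6] → ·  [on edge]
    (5,5)@(11, 11): e=[20,18,-26] → ·
    (6,5)@(13, 11): e=[24,18,-30] → ·
  covered (2 px):
    · · · · · · · · · · · ·
    · · · · · · · · · · · ·
    · · · · · · · · · · · ·
    · · · · · · · · · · · ·
    · · · · · █ █ · · · · ·
    · · · · · · · · · · · ·
    · · · · · · · · · · · ·
T3:
  2·area = 5  (B↔C swapped to make it positive)
  edge (12, 4)→(11, 13): d=(-1,9) right/bottom  bias=-1
  edge (11, 13)→(11, 8): d=(0,-5) top-left  bias=+0
  edge (11, 8)→(12, 4): d=(1,-4) top-left  bias=+0
    (5,0)@(11, 1): e=[12,0,-7] → ·  [on edge]
    (5,1)@(11, 3): e=[10,0,-5] → ·  [on edge]
    (5,2)@(11, 5): e=[8,0,-3] → ·  [on edge]
    (5,3)@(11, 7): e=[6,0,-1] → ·  [on edge]
    (5,4)@(11, 9): e=[4,0,1] → █  [on edge]
    (6,4)@(13, 9): e=[-14,10,9] → ·
    (5,5)@(11, 11): e=[2,0,3] → █  [on edge]
    (6,5)@(13, 11): e=[-16,10,11] → ·
    (5,6)@(11, 13): e=[0,0,5] → ·  [on edge]
  covered (2 px):
    · · · · · · · · · · · ·
    · · · · · · · · · · · ·
    · · · · · · · · · · · ·
    · · · · · · · · · · · ·
    · · · · · █ · · · · · ·
    · · · · · █ · · · · · ·
    · · · · · · · · · · · ·
T4:
  2·area = 186  (B↔C swapped to make it positive)
  edge (21, 0)→(10, 14): d=(-11,14) right/bottom  bias=-1
  edge (10, 14)→(3, 6): d=(-7,-8) top-left  bias=+0
  edge (3, 6)→(21, 0): d=(18,-6) top-left  bias=+0
    (9,0)@(19, 1): e=[17,163,6] → █
    (10,0)@(21, 1): e=[-11,179,18] → ·
    (6,1)@(13, 3): e=[79,101,6] → █
    (7,1)@(15, 3): e=[51,117,18] → █
    (8,1)@(17, 3): e=[23,133,30] → █
    (9,1)@(19, 3): e=[-5,149,42] → ·
    (3,2)@(7, 5): e=[141,39,6] → █
    (4,2)@(9, 5): e=[113,55,18] → █
    (5,2)@(11, 5): e=[85,71,30] → █
    (9,2)@(19, 5): e=[-27,135,78] → ·
    (2,3)@(5, 7): e=[147,9,30] → █
    (8,3)@(17, 7): e=[-21,105,102] → ·
  covered (22 px):
    · · · · · · · · · █ · ·
    · · · · · · █ █ █ · · ·
    · · · █ █ █ █ █ █ · · ·
    · · █ █ █ █ █ █ · · · ·
    · · · █ █ █ █ · · · · ·
    · · · · █ █ · · · · · ·
    · · · · · · · · · · · ·

Final: [104,16,8]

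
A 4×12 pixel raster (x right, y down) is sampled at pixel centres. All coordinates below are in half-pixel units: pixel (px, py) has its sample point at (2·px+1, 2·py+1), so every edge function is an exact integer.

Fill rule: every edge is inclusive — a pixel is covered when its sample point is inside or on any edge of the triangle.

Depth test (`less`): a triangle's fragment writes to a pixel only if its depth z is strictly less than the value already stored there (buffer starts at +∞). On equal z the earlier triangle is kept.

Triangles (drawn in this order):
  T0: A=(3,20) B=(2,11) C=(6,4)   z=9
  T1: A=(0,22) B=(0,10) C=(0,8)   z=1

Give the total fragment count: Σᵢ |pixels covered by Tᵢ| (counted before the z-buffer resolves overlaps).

T0:
  2·area = 43
  edge (3, 20)→(2, 11): d=(-1,-9) inclusive
  edge (2, 11)→(6, 4): d=(4,-7) inclusive
  edge (6, 4)→(3, 20): d=(-3,16) inclusive
    (2,3)@(5, 7): e=[31,5,7] → █
    (3,3)@(7, 7): e=[49,19,-25] → ·
    (2,4)@(5, 9): e=[29,13,1] → █
    (3,4)@(7, 9): e=[47,27,-31] → ·
    (1,5)@(3, 11): e=[9,7,27] → █
    (2,5)@(5, 11): e=[27,21,-5] → ·
    (1,6)@(3, 13): e=[7,15,21] → █
    (2,6)@(5, 13): e=[25,29,-11] → ·
    (1,7)@(3, 15): e=[5,23,15] → █
    (2,7)@(5, 15): e=[23,37,-17] → ·
    (1,8)@(3, 17): e=[3,31,9] → █
    (2,8)@(5, 17): e=[21,45,-23] → ·
  covered (7 px):
    · · · ·
    · · · ·
    · · · ·
    · · █ ·
    · · █ ·
    · █ · ·
    · █ · ·
    · █ · ·
    · █ · ·
    · █ · ·
    · · · ·
    · · · ·
T1:
  degenerate (2·area = 0) — covers nothing

Final: 7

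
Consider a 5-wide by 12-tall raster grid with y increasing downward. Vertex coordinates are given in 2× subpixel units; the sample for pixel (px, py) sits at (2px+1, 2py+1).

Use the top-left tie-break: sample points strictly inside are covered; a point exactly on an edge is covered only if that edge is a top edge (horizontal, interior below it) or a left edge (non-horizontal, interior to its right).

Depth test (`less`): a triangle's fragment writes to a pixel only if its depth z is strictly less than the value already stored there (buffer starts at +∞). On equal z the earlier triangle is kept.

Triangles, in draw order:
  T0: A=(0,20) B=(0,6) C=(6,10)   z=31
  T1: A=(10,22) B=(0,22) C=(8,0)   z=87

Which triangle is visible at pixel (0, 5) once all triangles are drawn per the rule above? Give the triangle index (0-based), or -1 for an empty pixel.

T0:
  2·area = 84
  edge (0, 20)→(0, 6): d=(0,-14) top-left  bias=+0
  edge (0, 6)→(6, 10): d=(6,4) right/bottom  bias=-1
  edge (6, 10)→(0, 20): d=(-6,10) right/bottom  bias=-1
    (4,2)@(9, 5): e=[126,-42,0] → ·  [on edge]
    (0,3)@(1, 7): e=[14,2,68] → #
    (1,3)@(3, 7): e=[42,-6,48] → ·
    (0,4)@(1, 9): e=[14,14,56] → #
    (1,4)@(3, 9): e=[42,6,36] → #
    (2,4)@(5, 9): e=[70,-2,16] → ·
    (0,5)@(1, 11): e=[14,26,44] → #
    (2,5)@(5, 11): e=[70,10,4] → #
    (3,5)@(7, 11): e=[98,2,-16] → ·
    (0,6)@(1, 13): e=[14,38,32] → #
    (2,6)@(5, 13): e=[70,22,-8] → ·
    (0,7)@(1, 15): e=[14,50,20] → #
    (1,7)@(3, 15): e=[42,42,0] → ·  [on edge]
  covered (10 px):
    · · · · ·
    · · · · ·
    · · · · ·
    # · · · ·
    # # · · ·
    # # # · ·
    # # · · ·
    # · · · ·
    # · · · ·
    · · · · ·
    · · · · ·
    · · · · ·
T1:
  2·area = 220
  edge (10, 22)→(0, 22): d=(-10,0) right/bottom  bias=-1
  edge (0, 22)→(8, 0): d=(8,-22) top-left  bias=+0
  edge (8, 0)→(10, 22): d=(2,22) right/bottom  bias=-1
    (3,1)@(7, 3): e=[190,2,28] → #
    (4,1)@(9, 3): e=[190,46,-16] → ·
    (3,2)@(7, 5): e=[170,18,32] → #
    (4,2)@(9, 5): e=[170,62,-12] → ·
    (3,3)@(7, 7): e=[150,34,36] → #
    (4,3)@(9, 7): e=[150,78,-8] → ·
    (2,4)@(5, 9): e=[130,6,84] → #
    (4,4)@(9, 9): e=[130,94,-4] → ·
    (2,5)@(5, 11): e=[110,22,88] → #
    (4,5)@(9, 11): e=[110,110,0] → ·  [on edge]
    (2,6)@(5, 13): e=[90,38,92] → #
    (4,6)@(9, 13): e=[90,126,4] → #
  covered (27 px):
    · · · · ·
    · · · # ·
    · · · # ·
    · · · # ·
    · · # # ·
    · · # # ·
    · · # # #
    · # # # #
    · # # # #
    · # # # #
    # # # # #
    · · · · ·

Z-buffer (winner per pixel, '.' = empty):
  . . . . .
  . . . 1 .
  . . . 1 .
  0 . . 1 .
  0 0 1 1 .
  0 0 0 1 .
  0 0 1 1 1
  0 1 1 1 1
  0 1 1 1 1
  . 1 1 1 1
  1 1 1 1 1
  . . . . .

Final: 0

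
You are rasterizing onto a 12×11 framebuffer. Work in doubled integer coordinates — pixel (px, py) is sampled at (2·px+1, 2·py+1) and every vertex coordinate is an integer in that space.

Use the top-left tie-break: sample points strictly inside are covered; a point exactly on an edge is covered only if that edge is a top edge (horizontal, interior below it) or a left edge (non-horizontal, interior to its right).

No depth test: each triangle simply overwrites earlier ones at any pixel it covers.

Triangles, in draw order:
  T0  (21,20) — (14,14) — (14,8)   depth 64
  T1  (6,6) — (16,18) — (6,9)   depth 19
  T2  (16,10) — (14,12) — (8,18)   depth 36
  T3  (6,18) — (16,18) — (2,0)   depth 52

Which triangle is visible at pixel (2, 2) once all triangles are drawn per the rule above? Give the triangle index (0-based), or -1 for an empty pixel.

T0:
  2·area = 42
  edge (21, 20)→(14, 14): d=(-7,-6) top-left  bias=+0
  edge (14, 14)→(14, 8): d=(0,-6) top-left  bias=+0
  edge (14, 8)→(21, 20): d=(7,12) right/bottom  bias=-1
    (7,5)@(15, 11): e=[27,6,9] → █
    (8,5)@(17, 11): e=[39,18,-15] → ·
    (7,6)@(15, 13): e=[13,6,23] → █
    (8,6)@(17, 13): e=[25,18,-1] → ·
    (7,7)@(15, 15): e=[-1,6,37] → ·
    (8,7)@(17, 15): e=[11,18,13] → █
    (9,7)@(19, 15): e=[23,30,-11] → ·
    (8,8)@(17, 17): e=[-3,18,27] → ·
    (9,8)@(19, 17): e=[9,30,3] → █
    (10,8)@(21, 17): e=[21,42,-21] → ·
    (9,9)@(19, 19): e=[-5,30,17] → ·
  covered (4 px):
    · · · · · · · · · · · ·
    · · · · · · · · · · · ·
    · · · · · · · · · · · ·
    · · · · · · · · · · · ·
    · · · · · · · · · · · ·
    · · · · · · · █ · · · ·
    · · · · · · · █ · · · ·
    · · · · · · · · █ · · ·
    · · · · · · · · · █ · ·
    · · · · · · · · · · · ·
    · · · · · · · · · · · ·
T1:
  2·area = 30
  edge (6, 6)→(16, 18): d=(10,12) right/bottom  bias=-1
  edge (16, 18)→(6, 9): d=(-10,-9) top-left  bias=+0
  edge (6, 9)→(6, 6): d=(0,-3) top-left  bias=+0
    (3,4)@(7, 9): e=[18,9,3] → █
    (4,4)@(9, 9): e=[-6,27,9] → ·
    (3,5)@(7, 11): e=[38,-11,3] → ·
    (4,5)@(9, 11): e=[14,7,9] → █
    (5,5)@(11, 11): e=[-10,25,15] → ·
    (4,6)@(9, 13): e=[34,-13,9] → ·
    (5,6)@(11, 13): e=[10,5,15] → █
    (6,6)@(13, 13): e=[-14,23,21] → ·
    (5,7)@(11, 15): e=[30,-15,15] → ·
    (6,7)@(13, 15): e=[6,3,21] → █
    (7,7)@(15, 15): e=[-18,21,27] → ·
    (6,8)@(13, 17): e=[26,-17,21] → ·
  covered (5 px):
    · · · · · · · · · · · ·
    · · · · · · · · · · · ·
    · · · · · · · · · · · ·
    · · · · · · · · · · · ·
    · · · █ · · · · · · · ·
    · · · · █ · · · · · · ·
    · · · · · █ · · · · · ·
    · · · · · · █ · · · · ·
    · · · · · · · █ · · · ·
    · · · · · · · · · · · ·
    · · · · · · · · · · · ·
T2:
  degenerate (2·area = 0) — covers nothing
T3:
  2·area = 180  (B↔C swapped to make it positive)
  edge (6, 18)→(2, 0): d=(-4,-18) top-left  bias=+0
  edge (2, 0)→(16, 18): d=(14,18) right/bottom  bias=-1
  edge (16, 18)→(6, 18): d=(-10,0) right/bottom  bias=-1
    (1,1)@(3, 3): e=[6,24,150] → █
    (2,1)@(5, 3): e=[42,-12,150] → ·
    (1,2)@(3, 5): e=[-2,52,130] → ·
    (2,2)@(5, 5): e=[34,16,130] → █
    (3,2)@(7, 5): e=[70,-20,130] → ·
    (2,3)@(5, 7): e=[26,44,110] → █
    (3,3)@(7, 7): e=[62,8,110] → █
    (4,3)@(9, 7): e=[98,-28,110] → ·
    (2,4)@(5, 9): e=[18,72,90] → █
    (4,4)@(9, 9): e=[90,0,90] → ·  [on edge]
    (2,5)@(5, 11): e=[10,100,70] → █
    (4,5)@(9, 11): e=[82,28,70] → █
  covered (22 px):
    · · · · · · · · · · · ·
    · █ · · · · · · · · · ·
    · · █ · · · · · · · · ·
    · · █ █ · · · · · · · ·
    · · █ █ · · · · · · · ·
    · · █ █ █ · · · · · · ·
    · · █ █ █ █ · · · · · ·
    · · · █ █ █ █ · · · · ·
    · · · █ █ █ █ █ · · · ·
    · · · · · · · · · · · ·
    · · · · · · · · · · · ·

Z-buffer (winner per pixel, '.' = empty):
  . . . . . . . . . . . .
  . 3 . . . . . . . . . .
  . . 3 . . . . . . . . .
  . . 3 3 . . . . . . . .
  . . 3 3 . . . . . . . .
  . . 3 3 3 . . 0 . . . .
  . . 3 3 3 3 . 0 . . . .
  . . . 3 3 3 3 . 0 . . .
  . . . 3 3 3 3 3 . 0 . .
  . . . . . . . . . . . .
  . . . . . . . . . . . .

Final: 3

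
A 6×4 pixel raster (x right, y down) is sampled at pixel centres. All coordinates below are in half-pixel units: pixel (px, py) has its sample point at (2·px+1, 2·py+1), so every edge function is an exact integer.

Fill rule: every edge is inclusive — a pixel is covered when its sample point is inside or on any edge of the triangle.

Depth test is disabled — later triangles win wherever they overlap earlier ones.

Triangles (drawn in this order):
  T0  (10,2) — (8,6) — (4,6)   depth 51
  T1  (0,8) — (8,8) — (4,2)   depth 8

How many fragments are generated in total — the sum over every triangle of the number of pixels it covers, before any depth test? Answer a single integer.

T0:
  2·area = 16
  edge (10, 2)→(8, 6): d=(-2,4) inclusive
  edge (8, 6)→(4, 6): d=(-4,0) inclusive
  edge (4, 6)→(10, 2): d=(6,-4) inclusive
    (4,1)@(9, 3): e=[2,12,2] → #
    (5,1)@(11, 3): e=[-6,12,10] → ·
    (3,2)@(7, 5): e=[6,4,6] → #
    (4,2)@(9, 5): e=[-2,4,14] → ·
    (3,3)@(7, 7): e=[2,-4,18] → ·
  covered (2 px):
    · · · · · ·
    · · · · # ·
    · · · # · ·
    · · · · · ·
T1:
  2·area = 48  (B↔C swapped to make it positive)
  edge (0, 8)→(4, 2): d=(4,-6) inclusive
  edge (4, 2)→(8, 8): d=(4,6) inclusive
  edge (8, 8)→(0, 8): d=(-8,0) inclusive
    (1,2)@(3, 5): e=[6,18,24] → #
    (2,2)@(5, 5): e=[18,6,24] → #
    (3,2)@(7, 5): e=[30,-6,24] → ·
    (0,3)@(1, 7): e=[2,38,8] → #
    (3,3)@(7, 7): e=[38,2,8] → #
    (4,3)@(9, 7): e=[50,-10,8] → ·
  covered (6 px):
    · · · · · ·
    · · · · · ·
    · # # · · ·
    # # # # · ·

Final: 8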